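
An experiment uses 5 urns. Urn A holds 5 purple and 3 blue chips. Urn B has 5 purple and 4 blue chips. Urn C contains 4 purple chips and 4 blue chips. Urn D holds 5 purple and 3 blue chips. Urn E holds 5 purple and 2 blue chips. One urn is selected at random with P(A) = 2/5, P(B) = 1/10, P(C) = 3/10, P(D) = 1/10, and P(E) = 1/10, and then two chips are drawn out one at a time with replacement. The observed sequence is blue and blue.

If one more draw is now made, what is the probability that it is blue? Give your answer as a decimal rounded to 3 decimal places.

For each hypothesis, P(data | H) works out to: P(data | urn A) = (3/8)(3/8) = 0.14062; P(data | urn B) = (4/9)(4/9) = 0.19753; P(data | urn C) = (4/8)(4/8) = 0.25; P(data | urn D) = (3/8)(3/8) = 0.14062; P(data | urn E) = (2/7)(2/7) = 0.081633.
The prior-weighted likelihoods are 2/5 · 0.14062 = 0.05625, 1/10 · 0.19753 = 0.019753, 3/10 · 0.25 = 0.075, 1/10 · 0.14062 = 0.014063, 1/10 · 0.081633 = 0.0081633; summing to 0.17323.
Dividing through by the total gives posterior P(urn A | data) = 0.32471, P(urn B | data) = 0.11403, P(urn C | data) = 0.43295, P(urn D | data) = 0.081179, P(urn E | data) = 0.047124.
So P(blue next | data) = Σ P(blue next | H) P(H | data) = (3/8)(0.32471) + (4/9)(0.11403) + (1/2)(0.43295) + (3/8)(0.081179) + (2/7)(0.047124) = 0.43283.

0.433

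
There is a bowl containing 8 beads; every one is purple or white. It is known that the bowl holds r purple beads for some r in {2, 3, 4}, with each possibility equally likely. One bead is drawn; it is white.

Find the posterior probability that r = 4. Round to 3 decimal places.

0.267

Compute the likelihood of this draw for each case: P(data | r = 2) = (6/8) = 3/4; P(data | r = 3) = (5/8) = 5/8; P(data | r = 4) = (4/8) = 1/2.
Weighting by the prior gives 1/3 · 3/4 = 1/4, 1/3 · 5/8 = 5/24, 1/3 · 1/2 = 1/6; these sum to 5/8.
So P(r = 4 | data) = (1/6) / (5/8) = 4/15.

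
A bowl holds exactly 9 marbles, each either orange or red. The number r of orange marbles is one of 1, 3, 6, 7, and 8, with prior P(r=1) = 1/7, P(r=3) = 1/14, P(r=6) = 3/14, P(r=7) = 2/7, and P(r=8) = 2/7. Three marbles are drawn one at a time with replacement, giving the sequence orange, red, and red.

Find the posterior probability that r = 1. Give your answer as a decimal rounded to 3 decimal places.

0.236

For each hypothesis, P(data | H) works out to: P(data | r = 1) = (1/9)(8/9)(8/9) = 0.087791; P(data | r = 3) = (3/9)(6/9)(6/9) = 0.14815; P(data | r = 6) = (6/9)(3/9)(3/9) = 0.074074; P(data | r = 7) = (7/9)(2/9)(2/9) = 0.038409; P(data | r = 8) = (8/9)(1/9)(1/9) = 0.010974.
Weighting by the prior gives 1/7 · 0.087791 = 0.012542, 1/14 · 0.14815 = 0.010582, 3/14 · 0.074074 = 0.015873, 2/7 · 0.038409 = 0.010974, 2/7 · 0.010974 = 0.0031354; with total 0.053106.
So P(r = 1 | data) = (0.012542) / (0.053106) = 0.23616.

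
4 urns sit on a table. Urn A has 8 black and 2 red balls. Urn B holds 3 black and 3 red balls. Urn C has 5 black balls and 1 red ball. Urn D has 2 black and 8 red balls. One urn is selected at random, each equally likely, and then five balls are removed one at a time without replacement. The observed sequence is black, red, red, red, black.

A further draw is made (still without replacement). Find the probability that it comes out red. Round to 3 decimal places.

For each hypothesis, P(data | H) works out to: P(data | urn A) = (8/10)(2/9)(1/8)(0/7) = 0; P(data | urn B) = (3/6)(3/5)(2/4)(1/3)(2/2) = 1/20; P(data | urn C) = (5/6)(1/5)(0/4) = 0; P(data | urn D) = (2/10)(8/9)(7/8)(6/7)(1/6) = 1/45.
The prior-weighted likelihoods are 1/4 · 0 = 0, 1/4 · 1/20 = 1/80, 1/4 · 0 = 0, 1/4 · 1/45 = 1/180; with total 13/720.
Normalising, the posterior is P(urn A | data) = 0, P(urn B | data) = 9/13, P(urn C | data) = 0, P(urn D | data) = 4/13.
So P(red next | data) = Σ P(red next | H) P(H | data) = (0)(9/13) + (1)(4/13) = 4/13.

0.308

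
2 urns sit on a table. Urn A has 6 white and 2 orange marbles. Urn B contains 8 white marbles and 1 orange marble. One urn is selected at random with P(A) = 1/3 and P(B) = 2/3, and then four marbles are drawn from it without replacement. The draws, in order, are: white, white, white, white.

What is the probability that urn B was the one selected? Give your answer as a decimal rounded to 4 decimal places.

For each hypothesis, P(data | H) works out to: P(data | urn A) = (6/8)(5/7)(4/6)(3/5) = 3/14; P(data | urn B) = (8/9)(7/8)(6/7)(5/6) = 5/9.
The prior-weighted likelihoods are 1/3 · 3/14 = 1/14, 2/3 · 5/9 = 10/27; these sum to 167/378.
Therefore the posterior P(urn B | data) = (10/27) / (167/378) = 140/167.

0.8383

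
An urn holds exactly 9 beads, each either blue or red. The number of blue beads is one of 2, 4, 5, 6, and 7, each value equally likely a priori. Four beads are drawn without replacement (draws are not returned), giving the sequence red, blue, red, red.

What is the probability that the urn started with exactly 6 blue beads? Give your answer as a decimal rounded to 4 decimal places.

0.0441

Compute the likelihood of the observed sequence for each case: P(data | r = 2) = (7/9)(2/8)(6/7)(5/6) = 5/36; P(data | r = 4) = (5/9)(4/8)(4/7)(3/6) = 5/63; P(data | r = 5) = (4/9)(5/8)(3/7)(2/6) = 5/126; P(data | r = 6) = (3/9)(6/8)(2/7)(1/6) = 1/84; P(data | r = 7) = (2/9)(7/8)(1/7)(0/6) = 0.
The prior-weighted likelihoods are 1/5 · 5/36 = 1/36, 1/5 · 5/63 = 1/63, 1/5 · 5/126 = 1/126, 1/5 · 1/84 = 1/420, 1/5 · 0 = 0; with total 17/315.
Therefore the posterior P(r = 6 | data) = (1/420) / (17/315) = 3/68.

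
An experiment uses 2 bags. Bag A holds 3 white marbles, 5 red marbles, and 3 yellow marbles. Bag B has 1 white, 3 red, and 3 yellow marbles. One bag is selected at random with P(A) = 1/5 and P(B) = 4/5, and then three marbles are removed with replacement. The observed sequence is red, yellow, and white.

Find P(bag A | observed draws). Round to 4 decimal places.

For each hypothesis, P(data | H) works out to: P(data | bag A) = (5/11)(3/11)(3/11) = 0.033809; P(data | bag B) = (3/7)(3/7)(1/7) = 0.026239.
The prior-weighted likelihoods are 1/5 · 0.033809 = 0.0067618, 4/5 · 0.026239 = 0.020991; summing to 0.027753.
Hence P(bag A | data) = (0.0067618) / (0.027753) = 0.24364.

0.2436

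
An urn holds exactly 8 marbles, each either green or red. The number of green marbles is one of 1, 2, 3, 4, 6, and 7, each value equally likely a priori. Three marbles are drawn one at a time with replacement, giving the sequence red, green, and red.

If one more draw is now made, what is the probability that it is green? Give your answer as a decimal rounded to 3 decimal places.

Compute the likelihood of the observed sequence for each case: P(data | r = 1) = (7/8)(1/8)(7/8) = 0.095703; P(data | r = 2) = (6/8)(2/8)(6/8) = 0.14062; P(data | r = 3) = (5/8)(3/8)(5/8) = 0.14648; P(data | r = 4) = (4/8)(4/8)(4/8) = 0.125; P(data | r = 6) = (2/8)(6/8)(2/8) = 0.046875; P(data | r = 7) = (1/8)(7/8)(1/8) = 0.013672.
The prior-weighted likelihoods are 1/6 · 0.095703 = 0.015951, 1/6 · 0.14062 = 0.023438, 1/6 · 0.14648 = 0.024414, 1/6 · 0.125 = 0.020833, 1/6 · 0.046875 = 0.0078125, 1/6 · 0.013672 = 0.0022786; these sum to 0.094727.
Dividing through by the total gives posterior P(r = 1 | data) = 0.16838, P(r = 2 | data) = 0.24742, P(r = 3 | data) = 0.25773, P(r = 4 | data) = 0.21993, P(r = 6 | data) = 0.082474, P(r = 7 | data) = 0.024055.
Averaging over the posterior, P(green next | data) = (1/8)(0.16838) + (1/4)(0.24742) + (3/8)(0.25773) + (1/2)(0.21993) + (3/4)(0.082474) + (7/8)(0.024055) = 0.37242.

0.372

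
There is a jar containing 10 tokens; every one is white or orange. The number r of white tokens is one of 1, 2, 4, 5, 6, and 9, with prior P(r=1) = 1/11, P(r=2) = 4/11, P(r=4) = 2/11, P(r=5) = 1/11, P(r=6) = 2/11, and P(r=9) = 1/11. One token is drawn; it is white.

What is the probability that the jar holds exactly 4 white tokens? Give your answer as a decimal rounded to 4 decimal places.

0.1860

Compute the likelihood of this draw for each case: P(data | r = 1) = (1/10) = 1/10; P(data | r = 2) = (2/10) = 1/5; P(data | r = 4) = (4/10) = 2/5; P(data | r = 5) = (5/10) = 1/2; P(data | r = 6) = (6/10) = 3/5; P(data | r = 9) = (9/10) = 9/10.
Multiplying each by its prior: 1/11 · 1/10 = 1/110, 4/11 · 1/5 = 4/55, 2/11 · 2/5 = 4/55, 1/11 · 1/2 = 1/22, 2/11 · 3/5 = 6/55, 1/11 · 9/10 = 9/110; summing to 43/110.
By Bayes' rule, P(r = 4 | data) = (4/55) / (43/110) = 8/43.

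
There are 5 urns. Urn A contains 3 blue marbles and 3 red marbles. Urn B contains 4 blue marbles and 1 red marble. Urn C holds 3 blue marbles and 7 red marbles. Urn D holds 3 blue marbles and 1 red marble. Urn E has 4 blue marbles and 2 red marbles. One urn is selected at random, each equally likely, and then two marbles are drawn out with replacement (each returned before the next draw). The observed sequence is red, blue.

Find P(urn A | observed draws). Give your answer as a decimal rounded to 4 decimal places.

0.2428

Under each hypothesis, the probability of the observed sequence is: P(data | urn A) = (3/6)(3/6) = 0.25; P(data | urn B) = (1/5)(4/5) = 0.16; P(data | urn C) = (7/10)(3/10) = 0.21; P(data | urn D) = (1/4)(3/4) = 0.1875; P(data | urn E) = (2/6)(4/6) = 0.22222.
The prior-weighted likelihoods are 1/5 · 0.25 = 0.05, 1/5 · 0.16 = 0.032, 1/5 · 0.21 = 0.042, 1/5 · 0.1875 = 0.0375, 1/5 · 0.22222 = 0.044444; summing to 0.20594.
So P(urn A | data) = (0.05) / (0.20594) = 0.24278.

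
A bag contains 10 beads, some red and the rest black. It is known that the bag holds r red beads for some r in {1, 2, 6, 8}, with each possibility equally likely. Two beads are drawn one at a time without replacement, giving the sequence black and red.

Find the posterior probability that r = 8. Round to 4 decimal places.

0.2462

The likelihood of the observed sequence under each hypothesis: P(data | r = 1) = (9/10)(1/9) = 1/10; P(data | r = 2) = (8/10)(2/9) = 8/45; P(data | r = 6) = (4/10)(6/9) = 4/15; P(data | r = 8) = (2/10)(8/9) = 8/45.
The prior-weighted likelihoods are 1/4 · 1/10 = 1/40, 1/4 · 8/45 = 2/45, 1/4 · 4/15 = 1/15, 1/4 · 8/45 = 2/45; summing to 13/72.
By Bayes' rule, P(r = 8 | data) = (2/45) / (13/72) = 16/65.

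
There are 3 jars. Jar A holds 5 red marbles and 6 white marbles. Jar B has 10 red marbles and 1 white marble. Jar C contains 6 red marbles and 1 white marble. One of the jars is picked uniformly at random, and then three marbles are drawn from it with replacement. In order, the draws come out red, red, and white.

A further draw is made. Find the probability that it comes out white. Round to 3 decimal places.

Under each hypothesis, the probability of the observed sequence is: P(data | jar A) = (5/11)(5/11)(6/11) = 0.1127; P(data | jar B) = (10/11)(10/11)(1/11) = 0.075131; P(data | jar C) = (6/7)(6/7)(1/7) = 0.10496.
Multiplying each by its prior: 1/3 · 0.1127 = 0.037566, 1/3 · 0.075131 = 0.025044, 1/3 · 0.10496 = 0.034985; with total 0.097595.
Dividing through by the total gives posterior P(jar A | data) = 0.38491, P(jar B | data) = 0.25661, P(jar C | data) = 0.35848.
Averaging over the posterior, P(white next | data) = (6/11)(0.38491) + (1/11)(0.25661) + (1/7)(0.35848) = 0.28449.

0.284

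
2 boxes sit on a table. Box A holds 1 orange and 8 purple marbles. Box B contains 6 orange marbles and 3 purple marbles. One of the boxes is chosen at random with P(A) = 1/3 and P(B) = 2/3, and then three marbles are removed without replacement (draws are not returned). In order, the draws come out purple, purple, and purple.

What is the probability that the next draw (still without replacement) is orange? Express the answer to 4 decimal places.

0.1954

Under each hypothesis, the probability of the observed sequence is: P(data | box A) = (8/9)(7/8)(6/7) = 2/3; P(data | box B) = (3/9)(2/8)(1/7) = 1/84.
The prior-weighted likelihoods are 1/3 · 2/3 = 2/9, 2/3 · 1/84 = 1/126; with total 29/126.
Normalising, the posterior is P(box A | data) = 28/29, P(box B | data) = 1/29.
The predictive probability is P(orange next | data) = (1/6)(28/29) + (1)(1/29) = 17/87.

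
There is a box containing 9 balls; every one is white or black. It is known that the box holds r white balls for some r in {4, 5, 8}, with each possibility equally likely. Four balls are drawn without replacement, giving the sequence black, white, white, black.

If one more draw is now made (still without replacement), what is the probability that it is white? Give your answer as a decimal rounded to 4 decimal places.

0.5000

The likelihood of the observed sequence under each hypothesis: P(data | r = 4) = (5/9)(4/8)(3/7)(4/6) = 5/63; P(data | r = 5) = (4/9)(5/8)(4/7)(3/6) = 5/63; P(data | r = 8) = (1/9)(8/8)(7/7)(0/6) = 0.
Weighting by the prior gives 1/3 · 5/63 = 5/189, 1/3 · 5/63 = 5/189, 1/3 · 0 = 0; with total 10/189.
Normalising, the posterior is P(r = 4 | data) = 1/2, P(r = 5 | data) = 1/2, P(r = 8 | data) = 0.
So P(white next | data) = Σ P(white next | H) P(H | data) = (2/5)(1/2) + (3/5)(1/2) = 1/2.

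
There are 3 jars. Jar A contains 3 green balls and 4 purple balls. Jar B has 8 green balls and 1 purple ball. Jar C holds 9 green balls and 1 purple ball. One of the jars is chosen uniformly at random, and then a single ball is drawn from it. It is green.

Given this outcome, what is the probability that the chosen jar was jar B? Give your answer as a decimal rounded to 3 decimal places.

Compute the likelihood of this draw for each case: P(data | jar A) = (3/7) = 0.42857; P(data | jar B) = (8/9) = 0.88889; P(data | jar C) = (9/10) = 0.9.
The prior-weighted likelihoods are 1/3 · 0.42857 = 0.14286, 1/3 · 0.88889 = 0.2963, 1/3 · 0.9 = 0.3; with total 0.73915.
Therefore the posterior P(jar B | data) = (0.2963) / (0.73915) = 0.40086.

0.401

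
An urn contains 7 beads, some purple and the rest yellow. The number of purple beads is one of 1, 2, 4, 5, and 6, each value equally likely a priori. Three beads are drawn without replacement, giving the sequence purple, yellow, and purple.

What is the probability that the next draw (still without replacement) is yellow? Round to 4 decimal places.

0.3276

The likelihood of the observed sequence under each hypothesis: P(data | r = 1) = (1/7)(6/6)(0/5) = 0; P(data | r = 2) = (2/7)(5/6)(1/5) = 1/21; P(data | r = 4) = (4/7)(3/6)(3/5) = 6/35; P(data | r = 5) = (5/7)(2/6)(4/5) = 4/21; P(data | r = 6) = (6/7)(1/6)(5/5) = 1/7.
Weighting by the prior gives 1/5 · 0 = 0, 1/5 · 1/21 = 1/105, 1/5 · 6/35 = 6/175, 1/5 · 4/21 = 4/105, 1/5 · 1/7 = 1/35; summing to 58/525.
Dividing through by the total gives posterior P(r = 1 | data) = 0, P(r = 2 | data) = 5/58, P(r = 4 | data) = 9/29, P(r = 5 | data) = 10/29, P(r = 6 | data) = 15/58.
So P(yellow next | data) = Σ P(yellow next | H) P(H | data) = (1)(5/58) + (1/2)(9/29) + (1/4)(10/29) + (0)(15/58) = 19/58.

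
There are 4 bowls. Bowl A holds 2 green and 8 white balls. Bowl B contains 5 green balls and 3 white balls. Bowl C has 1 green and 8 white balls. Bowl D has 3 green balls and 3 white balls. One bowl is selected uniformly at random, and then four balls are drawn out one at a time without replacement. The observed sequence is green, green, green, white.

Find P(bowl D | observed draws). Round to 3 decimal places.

0.318

Compute the likelihood of the observed sequence for each case: P(data | bowl A) = (2/10)(1/9)(0/8) = 0; P(data | bowl B) = (5/8)(4/7)(3/6)(3/5) = 3/28; P(data | bowl C) = (1/9)(0/8) = 0; P(data | bowl D) = (3/6)(2/5)(1/4)(3/3) = 1/20.
Multiplying each by its prior: 1/4 · 0 = 0, 1/4 · 3/28 = 3/112, 1/4 · 0 = 0, 1/4 · 1/20 = 1/80; these sum to 11/280.
Therefore the posterior P(bowl D | data) = (1/80) / (11/280) = 7/22.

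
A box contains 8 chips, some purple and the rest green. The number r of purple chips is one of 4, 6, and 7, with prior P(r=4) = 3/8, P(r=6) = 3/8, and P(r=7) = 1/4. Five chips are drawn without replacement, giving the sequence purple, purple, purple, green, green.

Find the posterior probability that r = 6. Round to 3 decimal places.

0.455

For each hypothesis, P(data | H) works out to: P(data | r = 4) = (4/8)(3/7)(2/6)(4/5)(3/4) = 0.042857; P(data | r = 6) = (6/8)(5/7)(4/6)(2/5)(1/4) = 0.035714; P(data | r = 7) = (7/8)(6/7)(5/6)(1/5)(0/4) = 0.
Multiplying each by its prior: 3/8 · 0.042857 = 0.016071, 3/8 · 0.035714 = 0.013393, 1/4 · 0 = 0; summing to 0.029464.
Hence P(r = 6 | data) = (0.013393) / (0.029464) = 0.45455.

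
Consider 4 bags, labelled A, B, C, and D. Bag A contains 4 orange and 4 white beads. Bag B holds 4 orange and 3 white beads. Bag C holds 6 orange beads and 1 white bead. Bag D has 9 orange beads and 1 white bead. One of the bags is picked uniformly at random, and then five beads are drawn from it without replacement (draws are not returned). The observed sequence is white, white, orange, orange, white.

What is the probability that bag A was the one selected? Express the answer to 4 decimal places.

For each hypothesis, P(data | H) works out to: P(data | bag A) = (4/8)(3/7)(4/6)(3/5)(2/4) = 3/70; P(data | bag B) = (3/7)(2/6)(4/5)(3/4)(1/3) = 1/35; P(data | bag C) = (1/7)(0/6) = 0; P(data | bag D) = (1/10)(0/9) = 0.
The prior-weighted likelihoods are 1/4 · 3/70 = 3/280, 1/4 · 1/35 = 1/140, 1/4 · 0 = 0, 1/4 · 0 = 0; these sum to 1/56.
Hence P(bag A | data) = (3/280) / (1/56) = 3/5.

0.6000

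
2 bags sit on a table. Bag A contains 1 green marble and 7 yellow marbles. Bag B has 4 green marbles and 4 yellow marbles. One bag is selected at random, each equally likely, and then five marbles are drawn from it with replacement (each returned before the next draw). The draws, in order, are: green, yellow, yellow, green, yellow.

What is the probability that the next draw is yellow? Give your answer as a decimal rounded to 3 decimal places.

0.594

For each hypothesis, P(data | H) works out to: P(data | bag A) = (1/8)(7/8)(7/8)(1/8)(7/8) = 0.010468; P(data | bag B) = (4/8)(4/8)(4/8)(4/8)(4/8) = 0.03125.
Weighting by the prior gives 1/2 · 0.010468 = 0.0052338, 1/2 · 0.03125 = 0.015625; with total 0.020859.
The posterior is then P(bag A | data) = 0.25091, P(bag B | data) = 0.74909.
The predictive probability is P(yellow next | data) = (7/8)(0.25091) + (1/2)(0.74909) = 0.59409.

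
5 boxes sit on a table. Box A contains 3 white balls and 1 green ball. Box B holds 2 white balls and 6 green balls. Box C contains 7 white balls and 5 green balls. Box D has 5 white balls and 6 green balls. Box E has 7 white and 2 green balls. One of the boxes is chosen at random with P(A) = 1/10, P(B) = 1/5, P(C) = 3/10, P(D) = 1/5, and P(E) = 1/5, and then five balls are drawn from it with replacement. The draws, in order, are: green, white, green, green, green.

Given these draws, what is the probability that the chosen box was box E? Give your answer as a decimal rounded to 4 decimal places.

0.0127

Under each hypothesis, the probability of the observed sequence is: P(data | box A) = (1/4)(3/4)(1/4)(1/4)(1/4) = 0.0029297; P(data | box B) = (6/8)(2/8)(6/8)(6/8)(6/8) = 0.079102; P(data | box C) = (5/12)(7/12)(5/12)(5/12)(5/12) = 0.017582; P(data | box D) = (6/11)(5/11)(6/11)(6/11)(6/11) = 0.040236; P(data | box E) = (2/9)(7/9)(2/9)(2/9)(2/9) = 0.0018967.
Multiplying each by its prior: 1/10 · 0.0029297 = 0.00029297, 1/5 · 0.079102 = 0.01582, 3/10 · 0.017582 = 0.0052746, 1/5 · 0.040236 = 0.0080471, 1/5 · 0.0018967 = 0.00037935; summing to 0.029814.
By Bayes' rule, P(box E | data) = (0.00037935) / (0.029814) = 0.012724.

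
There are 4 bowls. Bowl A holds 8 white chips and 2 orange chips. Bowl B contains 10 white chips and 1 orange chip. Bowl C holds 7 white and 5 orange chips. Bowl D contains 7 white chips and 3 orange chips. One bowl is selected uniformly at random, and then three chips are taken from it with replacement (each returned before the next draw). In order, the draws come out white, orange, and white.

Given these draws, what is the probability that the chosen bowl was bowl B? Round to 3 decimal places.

0.153

For each hypothesis, P(data | H) works out to: P(data | bowl A) = (8/10)(2/10)(8/10) = 0.128; P(data | bowl B) = (10/11)(1/11)(10/11) = 0.075131; P(data | bowl C) = (7/12)(5/12)(7/12) = 0.14178; P(data | bowl D) = (7/10)(3/10)(7/10) = 0.147.
The prior-weighted likelihoods are 1/4 · 0.128 = 0.032, 1/4 · 0.075131 = 0.018783, 1/4 · 0.14178 = 0.035446, 1/4 · 0.147 = 0.03675; with total 0.12298.
By Bayes' rule, P(bowl B | data) = (0.018783) / (0.12298) = 0.15273.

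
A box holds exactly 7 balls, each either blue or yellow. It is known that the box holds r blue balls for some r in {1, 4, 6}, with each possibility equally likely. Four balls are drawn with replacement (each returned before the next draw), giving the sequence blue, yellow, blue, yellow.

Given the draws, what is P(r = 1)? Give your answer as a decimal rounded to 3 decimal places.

0.167

Compute the likelihood of the observed sequence for each case: P(data | r = 1) = (1/7)(6/7)(1/7)(6/7) = 0.014994; P(data | r = 4) = (4/7)(3/7)(4/7)(3/7) = 0.059975; P(data | r = 6) = (6/7)(1/7)(6/7)(1/7) = 0.014994.
Multiplying each by its prior: 1/3 · 0.014994 = 0.0049979, 1/3 · 0.059975 = 0.019992, 1/3 · 0.014994 = 0.0049979; these sum to 0.029988.
Therefore the posterior P(r = 1 | data) = (0.0049979) / (0.029988) = 0.16667.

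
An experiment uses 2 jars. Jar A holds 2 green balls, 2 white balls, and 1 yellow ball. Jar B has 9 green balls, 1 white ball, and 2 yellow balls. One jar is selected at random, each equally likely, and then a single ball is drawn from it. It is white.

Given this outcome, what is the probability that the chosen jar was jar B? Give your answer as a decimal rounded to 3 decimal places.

For each hypothesis, P(data | H) works out to: P(data | jar A) = (2/5) = 2/5; P(data | jar B) = (1/12) = 1/12.
Multiplying each by its prior: 1/2 · 2/5 = 1/5, 1/2 · 1/12 = 1/24; with total 29/120.
Hence P(jar B | data) = (1/24) / (29/120) = 5/29.

0.172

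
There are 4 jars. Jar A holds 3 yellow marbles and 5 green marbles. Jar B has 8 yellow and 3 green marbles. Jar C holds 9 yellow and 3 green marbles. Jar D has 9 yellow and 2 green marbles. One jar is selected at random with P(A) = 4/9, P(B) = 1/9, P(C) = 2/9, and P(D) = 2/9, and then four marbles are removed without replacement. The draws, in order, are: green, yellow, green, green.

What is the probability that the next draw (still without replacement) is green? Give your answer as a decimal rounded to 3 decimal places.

0.483

The likelihood of the observed sequence under each hypothesis: P(data | jar A) = (5/8)(3/7)(4/6)(3/5) = 0.10714; P(data | jar B) = (3/11)(8/10)(2/9)(1/8) = 0.0060606; P(data | jar C) = (3/12)(9/11)(2/10)(1/9) = 0.0045455; P(data | jar D) = (2/11)(9/10)(1/9)(0/8) = 0.
Weighting by the prior gives 4/9 · 0.10714 = 0.047619, 1/9 · 0.0060606 = 0.0006734, 2/9 · 0.0045455 = 0.0010101, 2/9 · 0 = 0; these sum to 0.049303.
Dividing through by the total gives posterior P(jar A | data) = 0.96585, P(jar B | data) = 0.013659, P(jar C | data) = 0.020488, P(jar D | data) = 0.
So P(green next | data) = Σ P(green next | H) P(H | data) = (1/2)(0.96585) + (0)(0.013659) + (0)(0.020488) = 0.48293.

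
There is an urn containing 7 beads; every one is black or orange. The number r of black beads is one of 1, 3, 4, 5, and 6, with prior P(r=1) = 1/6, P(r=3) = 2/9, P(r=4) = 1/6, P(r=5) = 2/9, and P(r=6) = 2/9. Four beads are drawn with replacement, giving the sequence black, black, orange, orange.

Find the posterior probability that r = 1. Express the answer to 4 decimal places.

Under each hypothesis, the probability of the observed sequence is: P(data | r = 1) = (1/7)(1/7)(6/7)(6/7) = 0.014994; P(data | r = 3) = (3/7)(3/7)(4/7)(4/7) = 0.059975; P(data | r = 4) = (4/7)(4/7)(3/7)(3/7) = 0.059975; P(data | r = 5) = (5/7)(5/7)(2/7)(2/7) = 0.041649; P(data | r = 6) = (6/7)(6/7)(1/7)(1/7) = 0.014994.
The prior-weighted likelihoods are 1/6 · 0.014994 = 0.002499, 2/9 · 0.059975 = 0.013328, 1/6 · 0.059975 = 0.0099958, 2/9 · 0.041649 = 0.0092554, 2/9 · 0.014994 = 0.0033319; summing to 0.03841.
Hence P(r = 1 | data) = (0.002499) / (0.03841) = 0.06506.

0.0651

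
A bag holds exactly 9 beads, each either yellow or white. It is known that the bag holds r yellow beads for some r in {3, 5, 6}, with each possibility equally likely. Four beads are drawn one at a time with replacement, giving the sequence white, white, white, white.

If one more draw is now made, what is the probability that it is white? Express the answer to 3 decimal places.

The likelihood of the observed sequence under each hypothesis: P(data | r = 3) = (6/9)(6/9)(6/9)(6/9) = 0.19753; P(data | r = 5) = (4/9)(4/9)(4/9)(4/9) = 0.039018; P(data | r = 6) = (3/9)(3/9)(3/9)(3/9) = 0.012346.
The prior-weighted likelihoods are 1/3 · 0.19753 = 0.065844, 1/3 · 0.039018 = 0.013006, 1/3 · 0.012346 = 0.0041152; summing to 0.082965.
Normalising, the posterior is P(r = 3 | data) = 0.79363, P(r = 5 | data) = 0.15677, P(r = 6 | data) = 0.049602.
So P(white next | data) = Σ P(white next | H) P(H | data) = (2/3)(0.79363) + (4/9)(0.15677) + (1/3)(0.049602) = 0.6153.

0.615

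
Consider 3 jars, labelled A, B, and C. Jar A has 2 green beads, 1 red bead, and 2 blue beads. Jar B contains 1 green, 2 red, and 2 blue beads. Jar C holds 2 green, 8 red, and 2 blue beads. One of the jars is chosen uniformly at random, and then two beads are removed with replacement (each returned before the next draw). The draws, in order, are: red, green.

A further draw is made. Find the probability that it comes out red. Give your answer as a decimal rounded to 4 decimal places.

Under each hypothesis, the probability of the observed sequence is: P(data | jar A) = (1/5)(2/5) = 2/25; P(data | jar B) = (2/5)(1/5) = 2/25; P(data | jar C) = (8/12)(2/12) = 1/9.
Multiplying each by its prior: 1/3 · 2/25 = 2/75, 1/3 · 2/25 = 2/75, 1/3 · 1/9 = 1/27; these sum to 61/675.
Normalising, the posterior is P(jar A | data) = 18/61, P(jar B | data) = 18/61, P(jar C | data) = 25/61.
The predictive probability is P(red next | data) = (1/5)(18/61) + (2/5)(18/61) + (2/3)(25/61) = 412/915.

0.4503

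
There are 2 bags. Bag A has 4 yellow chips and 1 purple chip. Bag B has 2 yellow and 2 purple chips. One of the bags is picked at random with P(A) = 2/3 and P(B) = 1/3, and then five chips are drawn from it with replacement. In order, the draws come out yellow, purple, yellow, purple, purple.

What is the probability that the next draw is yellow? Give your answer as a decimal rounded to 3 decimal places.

Compute the likelihood of the observed sequence for each case: P(data | bag A) = (4/5)(1/5)(4/5)(1/5)(1/5) = 0.00512; P(data | bag B) = (2/4)(2/4)(2/4)(2/4)(2/4) = 0.03125.
The prior-weighted likelihoods are 2/3 · 0.00512 = 0.0034133, 1/3 · 0.03125 = 0.010417; these sum to 0.01383.
Normalising, the posterior is P(bag A | data) = 0.24681, P(bag B | data) = 0.75319.
Averaging over the posterior, P(yellow next | data) = (4/5)(0.24681) + (1/2)(0.75319) = 0.57404.

0.574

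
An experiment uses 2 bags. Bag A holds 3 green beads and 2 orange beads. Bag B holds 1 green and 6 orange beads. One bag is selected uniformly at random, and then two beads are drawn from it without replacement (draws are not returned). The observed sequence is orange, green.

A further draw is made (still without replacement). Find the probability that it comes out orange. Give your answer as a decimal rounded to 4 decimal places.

0.5484

For each hypothesis, P(data | H) works out to: P(data | bag A) = (2/5)(3/4) = 3/10; P(data | bag B) = (6/7)(1/6) = 1/7.
Weighting by the prior gives 1/2 · 3/10 = 3/20, 1/2 · 1/7 = 1/14; these sum to 31/140.
Normalising, the posterior is P(bag A | data) = 21/31, P(bag B | data) = 10/31.
So P(orange next | data) = Σ P(orange next | H) P(H | data) = (1/3)(21/31) + (1)(10/31) = 17/31.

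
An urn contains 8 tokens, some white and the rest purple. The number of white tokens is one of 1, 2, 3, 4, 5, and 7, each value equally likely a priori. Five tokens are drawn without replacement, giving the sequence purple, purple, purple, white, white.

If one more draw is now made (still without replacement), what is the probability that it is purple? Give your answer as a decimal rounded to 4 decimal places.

0.5714

Under each hypothesis, the probability of the observed sequence is: P(data | r = 1) = (7/8)(6/7)(5/6)(1/5)(0/4) = 0; P(data | r = 2) = (6/8)(5/7)(4/6)(2/5)(1/4) = 1/28; P(data | r = 3) = (5/8)(4/7)(3/6)(3/5)(2/4) = 3/56; P(data | r = 4) = (4/8)(3/7)(2/6)(4/5)(3/4) = 3/70; P(data | r = 5) = (3/8)(2/7)(1/6)(5/5)(4/4) = 1/56; P(data | r = 7) = (1/8)(0/7) = 0.
Multiplying each by its prior: 1/6 · 0 = 0, 1/6 · 1/28 = 1/168, 1/6 · 3/56 = 1/112, 1/6 · 3/70 = 1/140, 1/6 · 1/56 = 1/336, 1/6 · 0 = 0; these sum to 1/40.
Dividing through by the total gives posterior P(r = 1 | data) = 0, P(r = 2 | data) = 5/21, P(r = 3 | data) = 5/14, P(r = 4 | data) = 2/7, P(r = 5 | data) = 5/42, P(r = 7 | data) = 0.
So P(purple next | data) = Σ P(purple next | H) P(H | data) = (1)(5/21) + (2/3)(5/14) + (1/3)(2/7) + (0)(5/42) = 4/7.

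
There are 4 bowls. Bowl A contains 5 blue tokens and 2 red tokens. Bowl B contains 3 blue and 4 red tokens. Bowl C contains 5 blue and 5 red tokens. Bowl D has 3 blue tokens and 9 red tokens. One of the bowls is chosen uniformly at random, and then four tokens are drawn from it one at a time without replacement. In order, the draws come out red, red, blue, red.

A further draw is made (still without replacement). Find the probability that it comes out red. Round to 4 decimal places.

0.5279

Under each hypothesis, the probability of the observed sequence is: P(data | bowl A) = (2/7)(1/6)(5/5)(0/4) = 0; P(data | bowl B) = (4/7)(3/6)(3/5)(2/4) = 0.085714; P(data | bowl C) = (5/10)(4/9)(5/8)(3/7) = 0.059524; P(data | bowl D) = (9/12)(8/11)(3/10)(7/9) = 0.12727.
Weighting by the prior gives 1/4 · 0 = 0, 1/4 · 0.085714 = 0.021429, 1/4 · 0.059524 = 0.014881, 1/4 · 0.12727 = 0.031818; with total 0.068128.
The posterior is then P(bowl A | data) = 0, P(bowl B | data) = 0.31454, P(bowl C | data) = 0.21843, P(bowl D | data) = 0.46704.
So P(red next | data) = Σ P(red next | H) P(H | data) = (1/3)(0.31454) + (1/3)(0.21843) + (3/4)(0.46704) = 0.52793.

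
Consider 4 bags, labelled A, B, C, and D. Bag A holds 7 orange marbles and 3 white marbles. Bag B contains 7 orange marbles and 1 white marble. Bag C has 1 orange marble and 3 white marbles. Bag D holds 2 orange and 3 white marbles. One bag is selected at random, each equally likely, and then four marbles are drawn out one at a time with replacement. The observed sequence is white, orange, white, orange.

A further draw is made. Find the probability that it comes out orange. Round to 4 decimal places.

The likelihood of the observed sequence under each hypothesis: P(data | bag A) = (3/10)(7/10)(3/10)(7/10) = 0.0441; P(data | bag B) = (1/8)(7/8)(1/8)(7/8) = 0.011963; P(data | bag C) = (3/4)(1/4)(3/4)(1/4) = 0.035156; P(data | bag D) = (3/5)(2/5)(3/5)(2/5) = 0.0576.
The prior-weighted likelihoods are 1/4 · 0.0441 = 0.011025, 1/4 · 0.011963 = 0.0029907, 1/4 · 0.035156 = 0.0087891, 1/4 · 0.0576 = 0.0144; summing to 0.037205.
The posterior is then P(bag A | data) = 0.29633, P(bag B | data) = 0.080385, P(bag C | data) = 0.23623, P(bag D | data) = 0.38705.
The predictive probability is P(orange next | data) = (7/10)(0.29633) + (7/8)(0.080385) + (1/4)(0.23623) + (2/5)(0.38705) = 0.49165.

0.4916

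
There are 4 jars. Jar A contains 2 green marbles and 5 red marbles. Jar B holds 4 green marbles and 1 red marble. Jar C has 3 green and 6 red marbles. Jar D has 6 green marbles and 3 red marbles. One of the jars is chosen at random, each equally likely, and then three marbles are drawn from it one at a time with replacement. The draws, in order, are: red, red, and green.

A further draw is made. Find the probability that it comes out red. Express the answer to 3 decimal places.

0.585

The likelihood of the observed sequence under each hypothesis: P(data | jar A) = (5/7)(5/7)(2/7) = 0.14577; P(data | jar B) = (1/5)(1/5)(4/5) = 0.032; P(data | jar C) = (6/9)(6/9)(3/9) = 0.14815; P(data | jar D) = (3/9)(3/9)(6/9) = 0.074074.
Weighting by the prior gives 1/4 · 0.14577 = 0.036443, 1/4 · 0.032 = 0.008, 1/4 · 0.14815 = 0.037037, 1/4 · 0.074074 = 0.018519; with total 0.099999.
Dividing through by the total gives posterior P(jar A | data) = 0.36444, P(jar B | data) = 0.080001, P(jar C | data) = 0.37038, P(jar D | data) = 0.18519.
Averaging over the posterior, P(red next | data) = (5/7)(0.36444) + (1/5)(0.080001) + (2/3)(0.37038) + (1/3)(0.18519) = 0.58496.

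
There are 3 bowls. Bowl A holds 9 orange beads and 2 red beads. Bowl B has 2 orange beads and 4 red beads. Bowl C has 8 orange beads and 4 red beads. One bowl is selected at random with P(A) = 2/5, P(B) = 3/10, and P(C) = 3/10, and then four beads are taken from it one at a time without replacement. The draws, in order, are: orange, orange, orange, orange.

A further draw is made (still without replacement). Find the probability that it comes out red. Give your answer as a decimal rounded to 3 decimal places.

0.332

The likelihood of the observed sequence under each hypothesis: P(data | bowl A) = (9/11)(8/10)(7/9)(6/8) = 21/55; P(data | bowl B) = (2/6)(1/5)(0/4) = 0; P(data | bowl C) = (8/12)(7/11)(6/10)(5/9) = 14/99.
Weighting by the prior gives 2/5 · 21/55 = 42/275, 3/10 · 0 = 0, 3/10 · 14/99 = 7/165; summing to 161/825.
Normalising, the posterior is P(bowl A | data) = 18/23, P(bowl B | data) = 0, P(bowl C | data) = 5/23.
The predictive probability is P(red next | data) = (2/7)(18/23) + (1/2)(5/23) = 107/322.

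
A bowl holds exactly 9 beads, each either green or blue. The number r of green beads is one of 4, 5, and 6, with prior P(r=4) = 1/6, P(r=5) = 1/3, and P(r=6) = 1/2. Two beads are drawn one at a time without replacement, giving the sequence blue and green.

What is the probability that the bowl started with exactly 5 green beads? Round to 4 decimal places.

For each hypothesis, P(data | H) works out to: P(data | r = 4) = (5/9)(4/8) = 5/18; P(data | r = 5) = (4/9)(5/8) = 5/18; P(data | r = 6) = (3/9)(6/8) = 1/4.
Multiplying each by its prior: 1/6 · 5/18 = 5/108, 1/3 · 5/18 = 5/54, 1/2 · 1/4 = 1/8; summing to 19/72.
By Bayes' rule, P(r = 5 | data) = (5/54) / (19/72) = 20/57.

0.3509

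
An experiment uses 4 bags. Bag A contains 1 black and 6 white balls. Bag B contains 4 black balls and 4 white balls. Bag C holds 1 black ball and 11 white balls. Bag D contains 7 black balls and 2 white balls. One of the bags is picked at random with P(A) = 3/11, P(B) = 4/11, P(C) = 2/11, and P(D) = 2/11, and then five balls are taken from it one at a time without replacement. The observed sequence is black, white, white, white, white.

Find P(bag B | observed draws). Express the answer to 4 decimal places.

For each hypothesis, P(data | H) works out to: P(data | bag A) = (1/7)(6/6)(5/5)(4/4)(3/3) = 0.14286; P(data | bag B) = (4/8)(4/7)(3/6)(2/5)(1/4) = 0.014286; P(data | bag C) = (1/12)(11/11)(10/10)(9/9)(8/8) = 0.083333; P(data | bag D) = (7/9)(2/8)(1/7)(0/6) = 0.
The prior-weighted likelihoods are 3/11 · 0.14286 = 0.038961, 4/11 · 0.014286 = 0.0051948, 2/11 · 0.083333 = 0.015152, 2/11 · 0 = 0; these sum to 0.059307.
So P(bag B | data) = (0.0051948) / (0.059307) = 0.087591.

0.0876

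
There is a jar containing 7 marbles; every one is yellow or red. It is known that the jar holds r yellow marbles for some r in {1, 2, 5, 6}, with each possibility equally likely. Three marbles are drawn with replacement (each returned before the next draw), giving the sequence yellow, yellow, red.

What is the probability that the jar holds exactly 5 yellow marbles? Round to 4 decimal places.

0.4464

The likelihood of the observed sequence under each hypothesis: P(data | r = 1) = (1/7)(1/7)(6/7) = 6/343; P(data | r = 2) = (2/7)(2/7)(5/7) = 20/343; P(data | r = 5) = (5/7)(5/7)(2/7) = 50/343; P(data | r = 6) = (6/7)(6/7)(1/7) = 36/343.
Multiplying each by its prior: 1/4 · 6/343 = 3/686, 1/4 · 20/343 = 5/343, 1/4 · 50/343 = 25/686, 1/4 · 36/343 = 9/343; these sum to 4/49.
Hence P(r = 5 | data) = (25/686) / (4/49) = 25/56.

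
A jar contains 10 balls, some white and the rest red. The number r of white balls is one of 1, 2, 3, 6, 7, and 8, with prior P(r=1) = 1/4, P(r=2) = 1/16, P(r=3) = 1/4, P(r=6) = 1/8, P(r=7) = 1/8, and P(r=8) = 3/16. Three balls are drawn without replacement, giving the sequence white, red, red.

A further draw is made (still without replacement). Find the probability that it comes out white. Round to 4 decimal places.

0.3245

Under each hypothesis, the probability of the observed sequence is: P(data | r = 1) = (1/10)(9/9)(8/8) = 1/10; P(data | r = 2) = (2/10)(8/9)(7/8) = 7/45; P(data | r = 3) = (3/10)(7/9)(6/8) = 7/40; P(data | r = 6) = (6/10)(4/9)(3/8) = 1/10; P(data | r = 7) = (7/10)(3/9)(2/8) = 7/120; P(data | r = 8) = (8/10)(2/9)(1/8) = 1/45.
Weighting by the prior gives 1/4 · 1/10 = 1/40, 1/16 · 7/45 = 7/720, 1/4 · 7/40 = 7/160, 1/8 · 1/10 = 1/80, 1/8 · 7/120 = 7/960, 3/16 · 1/45 = 1/240; these sum to 59/576.
Normalising, the posterior is P(r = 1 | data) = 72/295, P(r = 2 | data) = 28/295, P(r = 3 | data) = 126/295, P(r = 6 | data) = 36/295, P(r = 7 | data) = 21/295, P(r = 8 | data) = 12/295.
So P(white next | data) = Σ P(white next | H) P(H | data) = (0)(72/295) + (1/7)(28/295) + (2/7)(126/295) + (5/7)(36/295) + (6/7)(21/295) + (1)(12/295) = 134/413.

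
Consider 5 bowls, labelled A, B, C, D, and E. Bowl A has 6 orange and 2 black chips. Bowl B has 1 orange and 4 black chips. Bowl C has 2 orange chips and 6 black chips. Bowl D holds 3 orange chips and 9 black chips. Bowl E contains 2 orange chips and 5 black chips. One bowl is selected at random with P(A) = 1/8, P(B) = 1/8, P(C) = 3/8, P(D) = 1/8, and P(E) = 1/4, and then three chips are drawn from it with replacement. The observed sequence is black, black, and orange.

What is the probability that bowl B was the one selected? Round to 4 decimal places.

0.1244

Compute the likelihood of the observed sequence for each case: P(data | bowl A) = (2/8)(2/8)(6/8) = 0.046875; P(data | bowl B) = (4/5)(4/5)(1/5) = 0.128; P(data | bowl C) = (6/8)(6/8)(2/8) = 0.14062; P(data | bowl D) = (9/12)(9/12)(3/12) = 0.14062; P(data | bowl E) = (5/7)(5/7)(2/7) = 0.14577.
Multiplying each by its prior: 1/8 · 0.046875 = 0.0058594, 1/8 · 0.128 = 0.016, 3/8 · 0.14062 = 0.052734, 1/8 · 0.14062 = 0.017578, 1/4 · 0.14577 = 0.036443; these sum to 0.12862.
Hence P(bowl B | data) = (0.016) / (0.12862) = 0.1244.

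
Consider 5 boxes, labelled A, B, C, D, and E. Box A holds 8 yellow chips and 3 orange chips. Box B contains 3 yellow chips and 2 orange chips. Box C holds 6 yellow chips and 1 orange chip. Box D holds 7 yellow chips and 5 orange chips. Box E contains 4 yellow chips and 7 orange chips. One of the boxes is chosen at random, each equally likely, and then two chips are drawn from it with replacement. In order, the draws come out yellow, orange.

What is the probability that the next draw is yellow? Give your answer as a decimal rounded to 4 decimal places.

The likelihood of the observed sequence under each hypothesis: P(data | box A) = (8/11)(3/11) = 0.19835; P(data | box B) = (3/5)(2/5) = 0.24; P(data | box C) = (6/7)(1/7) = 0.12245; P(data | box D) = (7/12)(5/12) = 0.24306; P(data | box E) = (4/11)(7/11) = 0.2314.
Weighting by the prior gives 1/5 · 0.19835 = 0.039669, 1/5 · 0.24 = 0.048, 1/5 · 0.12245 = 0.02449, 1/5 · 0.24306 = 0.048611, 1/5 · 0.2314 = 0.046281; these sum to 0.20705.
Normalising, the posterior is P(box A | data) = 0.19159, P(box B | data) = 0.23183, P(box C | data) = 0.11828, P(box D | data) = 0.23478, P(box E | data) = 0.22352.
Averaging over the posterior, P(yellow next | data) = (8/11)(0.19159) + (3/5)(0.23183) + (6/7)(0.11828) + (7/12)(0.23478) + (4/11)(0.22352) = 0.59805.

0.5981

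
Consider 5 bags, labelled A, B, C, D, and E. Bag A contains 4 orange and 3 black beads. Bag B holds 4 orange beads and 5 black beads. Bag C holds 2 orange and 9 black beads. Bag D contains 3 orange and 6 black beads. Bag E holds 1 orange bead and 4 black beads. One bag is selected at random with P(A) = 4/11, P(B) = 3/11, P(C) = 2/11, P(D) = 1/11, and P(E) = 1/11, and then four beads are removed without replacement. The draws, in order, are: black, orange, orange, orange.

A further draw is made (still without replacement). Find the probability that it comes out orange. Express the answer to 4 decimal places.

0.2915

Compute the likelihood of the observed sequence for each case: P(data | bag A) = (3/7)(4/6)(3/5)(2/4) = 0.085714; P(data | bag B) = (5/9)(4/8)(3/7)(2/6) = 0.039683; P(data | bag C) = (9/11)(2/10)(1/9)(0/8) = 0; P(data | bag D) = (6/9)(3/8)(2/7)(1/6) = 0.011905; P(data | bag E) = (4/5)(1/4)(0/3) = 0.
Multiplying each by its prior: 4/11 · 0.085714 = 0.031169, 3/11 · 0.039683 = 0.010823, 2/11 · 0 = 0, 1/11 · 0.011905 = 0.0010823, 1/11 · 0 = 0; these sum to 0.043074.
The posterior is then P(bag A | data) = 0.72362, P(bag B | data) = 0.25126, P(bag C | data) = 0, P(bag D | data) = 0.025126, P(bag E | data) = 0.
The predictive probability is P(orange next | data) = (1/3)(0.72362) + (1/5)(0.25126) + (0)(0.025126) = 0.29146.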